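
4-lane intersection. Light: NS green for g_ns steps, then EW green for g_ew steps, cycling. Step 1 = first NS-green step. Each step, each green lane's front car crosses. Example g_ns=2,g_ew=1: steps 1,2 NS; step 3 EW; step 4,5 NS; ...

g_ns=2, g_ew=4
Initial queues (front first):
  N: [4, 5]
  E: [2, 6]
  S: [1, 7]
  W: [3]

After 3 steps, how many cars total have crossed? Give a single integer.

Answer: 6

Derivation:
Step 1 [NS]: N:car4-GO,E:wait,S:car1-GO,W:wait | queues: N=1 E=2 S=1 W=1
Step 2 [NS]: N:car5-GO,E:wait,S:car7-GO,W:wait | queues: N=0 E=2 S=0 W=1
Step 3 [EW]: N:wait,E:car2-GO,S:wait,W:car3-GO | queues: N=0 E=1 S=0 W=0
Cars crossed by step 3: 6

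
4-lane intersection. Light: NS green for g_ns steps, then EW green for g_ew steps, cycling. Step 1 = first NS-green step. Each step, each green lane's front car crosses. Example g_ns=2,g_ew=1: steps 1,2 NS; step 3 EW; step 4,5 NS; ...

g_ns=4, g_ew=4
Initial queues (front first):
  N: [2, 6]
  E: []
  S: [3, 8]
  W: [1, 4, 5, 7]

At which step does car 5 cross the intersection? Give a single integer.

Step 1 [NS]: N:car2-GO,E:wait,S:car3-GO,W:wait | queues: N=1 E=0 S=1 W=4
Step 2 [NS]: N:car6-GO,E:wait,S:car8-GO,W:wait | queues: N=0 E=0 S=0 W=4
Step 3 [NS]: N:empty,E:wait,S:empty,W:wait | queues: N=0 E=0 S=0 W=4
Step 4 [NS]: N:empty,E:wait,S:empty,W:wait | queues: N=0 E=0 S=0 W=4
Step 5 [EW]: N:wait,E:empty,S:wait,W:car1-GO | queues: N=0 E=0 S=0 W=3
Step 6 [EW]: N:wait,E:empty,S:wait,W:car4-GO | queues: N=0 E=0 S=0 W=2
Step 7 [EW]: N:wait,E:empty,S:wait,W:car5-GO | queues: N=0 E=0 S=0 W=1
Step 8 [EW]: N:wait,E:empty,S:wait,W:car7-GO | queues: N=0 E=0 S=0 W=0
Car 5 crosses at step 7

7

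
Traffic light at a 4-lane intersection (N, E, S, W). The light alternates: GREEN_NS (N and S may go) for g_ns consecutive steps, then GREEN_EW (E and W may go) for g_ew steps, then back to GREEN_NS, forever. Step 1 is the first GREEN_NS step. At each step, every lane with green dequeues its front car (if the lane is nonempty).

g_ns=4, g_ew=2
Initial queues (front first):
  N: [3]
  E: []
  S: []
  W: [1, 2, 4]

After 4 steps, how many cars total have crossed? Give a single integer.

Step 1 [NS]: N:car3-GO,E:wait,S:empty,W:wait | queues: N=0 E=0 S=0 W=3
Step 2 [NS]: N:empty,E:wait,S:empty,W:wait | queues: N=0 E=0 S=0 W=3
Step 3 [NS]: N:empty,E:wait,S:empty,W:wait | queues: N=0 E=0 S=0 W=3
Step 4 [NS]: N:empty,E:wait,S:empty,W:wait | queues: N=0 E=0 S=0 W=3
Cars crossed by step 4: 1

Answer: 1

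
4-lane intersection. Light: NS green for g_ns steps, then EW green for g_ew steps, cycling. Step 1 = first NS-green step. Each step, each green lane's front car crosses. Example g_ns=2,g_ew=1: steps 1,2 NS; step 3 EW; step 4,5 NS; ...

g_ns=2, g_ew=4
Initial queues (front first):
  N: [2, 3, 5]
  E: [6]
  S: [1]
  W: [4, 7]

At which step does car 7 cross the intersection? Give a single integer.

Step 1 [NS]: N:car2-GO,E:wait,S:car1-GO,W:wait | queues: N=2 E=1 S=0 W=2
Step 2 [NS]: N:car3-GO,E:wait,S:empty,W:wait | queues: N=1 E=1 S=0 W=2
Step 3 [EW]: N:wait,E:car6-GO,S:wait,W:car4-GO | queues: N=1 E=0 S=0 W=1
Step 4 [EW]: N:wait,E:empty,S:wait,W:car7-GO | queues: N=1 E=0 S=0 W=0
Step 5 [EW]: N:wait,E:empty,S:wait,W:empty | queues: N=1 E=0 S=0 W=0
Step 6 [EW]: N:wait,E:empty,S:wait,W:empty | queues: N=1 E=0 S=0 W=0
Step 7 [NS]: N:car5-GO,E:wait,S:empty,W:wait | queues: N=0 E=0 S=0 W=0
Car 7 crosses at step 4

4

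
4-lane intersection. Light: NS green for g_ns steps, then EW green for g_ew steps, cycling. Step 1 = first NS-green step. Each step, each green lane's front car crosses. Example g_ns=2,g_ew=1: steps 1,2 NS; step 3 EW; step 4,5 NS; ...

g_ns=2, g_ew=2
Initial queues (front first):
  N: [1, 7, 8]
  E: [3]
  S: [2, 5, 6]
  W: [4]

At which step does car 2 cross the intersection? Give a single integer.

Step 1 [NS]: N:car1-GO,E:wait,S:car2-GO,W:wait | queues: N=2 E=1 S=2 W=1
Step 2 [NS]: N:car7-GO,E:wait,S:car5-GO,W:wait | queues: N=1 E=1 S=1 W=1
Step 3 [EW]: N:wait,E:car3-GO,S:wait,W:car4-GO | queues: N=1 E=0 S=1 W=0
Step 4 [EW]: N:wait,E:empty,S:wait,W:empty | queues: N=1 E=0 S=1 W=0
Step 5 [NS]: N:car8-GO,E:wait,S:car6-GO,W:wait | queues: N=0 E=0 S=0 W=0
Car 2 crosses at step 1

1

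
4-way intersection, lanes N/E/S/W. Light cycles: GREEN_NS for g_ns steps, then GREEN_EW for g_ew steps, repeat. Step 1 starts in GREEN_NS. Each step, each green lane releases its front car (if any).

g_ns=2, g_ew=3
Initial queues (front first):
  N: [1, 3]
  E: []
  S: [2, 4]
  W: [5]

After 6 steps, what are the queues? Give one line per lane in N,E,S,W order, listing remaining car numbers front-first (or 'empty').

Step 1 [NS]: N:car1-GO,E:wait,S:car2-GO,W:wait | queues: N=1 E=0 S=1 W=1
Step 2 [NS]: N:car3-GO,E:wait,S:car4-GO,W:wait | queues: N=0 E=0 S=0 W=1
Step 3 [EW]: N:wait,E:empty,S:wait,W:car5-GO | queues: N=0 E=0 S=0 W=0

N: empty
E: empty
S: empty
W: empty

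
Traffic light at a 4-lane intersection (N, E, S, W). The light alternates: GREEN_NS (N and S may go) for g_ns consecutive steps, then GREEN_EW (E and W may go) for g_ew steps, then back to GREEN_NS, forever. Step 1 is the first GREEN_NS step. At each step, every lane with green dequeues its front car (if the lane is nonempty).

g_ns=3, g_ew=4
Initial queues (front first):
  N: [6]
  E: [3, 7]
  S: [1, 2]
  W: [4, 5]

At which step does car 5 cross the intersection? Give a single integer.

Step 1 [NS]: N:car6-GO,E:wait,S:car1-GO,W:wait | queues: N=0 E=2 S=1 W=2
Step 2 [NS]: N:empty,E:wait,S:car2-GO,W:wait | queues: N=0 E=2 S=0 W=2
Step 3 [NS]: N:empty,E:wait,S:empty,W:wait | queues: N=0 E=2 S=0 W=2
Step 4 [EW]: N:wait,E:car3-GO,S:wait,W:car4-GO | queues: N=0 E=1 S=0 W=1
Step 5 [EW]: N:wait,E:car7-GO,S:wait,W:car5-GO | queues: N=0 E=0 S=0 W=0
Car 5 crosses at step 5

5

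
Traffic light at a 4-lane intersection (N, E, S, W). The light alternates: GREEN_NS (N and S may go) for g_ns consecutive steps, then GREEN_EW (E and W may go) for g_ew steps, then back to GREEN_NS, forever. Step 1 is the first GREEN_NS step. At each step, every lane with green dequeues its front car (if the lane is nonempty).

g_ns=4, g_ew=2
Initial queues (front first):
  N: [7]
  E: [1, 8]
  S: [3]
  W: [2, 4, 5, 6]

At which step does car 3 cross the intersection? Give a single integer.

Step 1 [NS]: N:car7-GO,E:wait,S:car3-GO,W:wait | queues: N=0 E=2 S=0 W=4
Step 2 [NS]: N:empty,E:wait,S:empty,W:wait | queues: N=0 E=2 S=0 W=4
Step 3 [NS]: N:empty,E:wait,S:empty,W:wait | queues: N=0 E=2 S=0 W=4
Step 4 [NS]: N:empty,E:wait,S:empty,W:wait | queues: N=0 E=2 S=0 W=4
Step 5 [EW]: N:wait,E:car1-GO,S:wait,W:car2-GO | queues: N=0 E=1 S=0 W=3
Step 6 [EW]: N:wait,E:car8-GO,S:wait,W:car4-GO | queues: N=0 E=0 S=0 W=2
Step 7 [NS]: N:empty,E:wait,S:empty,W:wait | queues: N=0 E=0 S=0 W=2
Step 8 [NS]: N:empty,E:wait,S:empty,W:wait | queues: N=0 E=0 S=0 W=2
Step 9 [NS]: N:empty,E:wait,S:empty,W:wait | queues: N=0 E=0 S=0 W=2
Step 10 [NS]: N:empty,E:wait,S:empty,W:wait | queues: N=0 E=0 S=0 W=2
Step 11 [EW]: N:wait,E:empty,S:wait,W:car5-GO | queues: N=0 E=0 S=0 W=1
Step 12 [EW]: N:wait,E:empty,S:wait,W:car6-GO | queues: N=0 E=0 S=0 W=0
Car 3 crosses at step 1

1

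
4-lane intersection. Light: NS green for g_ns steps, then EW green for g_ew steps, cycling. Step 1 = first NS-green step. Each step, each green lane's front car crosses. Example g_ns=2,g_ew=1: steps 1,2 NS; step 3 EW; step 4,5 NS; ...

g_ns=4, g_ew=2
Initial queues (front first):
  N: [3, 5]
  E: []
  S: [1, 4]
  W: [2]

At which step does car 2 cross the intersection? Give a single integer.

Step 1 [NS]: N:car3-GO,E:wait,S:car1-GO,W:wait | queues: N=1 E=0 S=1 W=1
Step 2 [NS]: N:car5-GO,E:wait,S:car4-GO,W:wait | queues: N=0 E=0 S=0 W=1
Step 3 [NS]: N:empty,E:wait,S:empty,W:wait | queues: N=0 E=0 S=0 W=1
Step 4 [NS]: N:empty,E:wait,S:empty,W:wait | queues: N=0 E=0 S=0 W=1
Step 5 [EW]: N:wait,E:empty,S:wait,W:car2-GO | queues: N=0 E=0 S=0 W=0
Car 2 crosses at step 5

5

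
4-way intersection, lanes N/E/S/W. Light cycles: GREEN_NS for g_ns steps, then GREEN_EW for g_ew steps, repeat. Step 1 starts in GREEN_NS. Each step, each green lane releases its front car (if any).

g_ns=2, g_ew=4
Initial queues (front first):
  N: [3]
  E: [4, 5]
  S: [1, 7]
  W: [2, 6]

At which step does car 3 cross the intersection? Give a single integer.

Step 1 [NS]: N:car3-GO,E:wait,S:car1-GO,W:wait | queues: N=0 E=2 S=1 W=2
Step 2 [NS]: N:empty,E:wait,S:car7-GO,W:wait | queues: N=0 E=2 S=0 W=2
Step 3 [EW]: N:wait,E:car4-GO,S:wait,W:car2-GO | queues: N=0 E=1 S=0 W=1
Step 4 [EW]: N:wait,E:car5-GO,S:wait,W:car6-GO | queues: N=0 E=0 S=0 W=0
Car 3 crosses at step 1

1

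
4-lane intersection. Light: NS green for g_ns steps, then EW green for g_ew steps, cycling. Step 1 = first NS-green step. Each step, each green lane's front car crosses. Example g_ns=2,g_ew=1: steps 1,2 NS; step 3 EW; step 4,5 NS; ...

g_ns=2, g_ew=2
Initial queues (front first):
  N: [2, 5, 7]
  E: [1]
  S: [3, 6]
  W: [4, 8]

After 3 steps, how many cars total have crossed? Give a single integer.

Answer: 6

Derivation:
Step 1 [NS]: N:car2-GO,E:wait,S:car3-GO,W:wait | queues: N=2 E=1 S=1 W=2
Step 2 [NS]: N:car5-GO,E:wait,S:car6-GO,W:wait | queues: N=1 E=1 S=0 W=2
Step 3 [EW]: N:wait,E:car1-GO,S:wait,W:car4-GO | queues: N=1 E=0 S=0 W=1
Cars crossed by step 3: 6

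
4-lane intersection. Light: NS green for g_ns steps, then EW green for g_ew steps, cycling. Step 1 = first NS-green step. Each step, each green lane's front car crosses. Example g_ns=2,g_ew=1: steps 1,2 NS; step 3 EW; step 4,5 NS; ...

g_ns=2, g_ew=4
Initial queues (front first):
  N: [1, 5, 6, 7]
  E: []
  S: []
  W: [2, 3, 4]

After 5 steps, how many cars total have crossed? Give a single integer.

Step 1 [NS]: N:car1-GO,E:wait,S:empty,W:wait | queues: N=3 E=0 S=0 W=3
Step 2 [NS]: N:car5-GO,E:wait,S:empty,W:wait | queues: N=2 E=0 S=0 W=3
Step 3 [EW]: N:wait,E:empty,S:wait,W:car2-GO | queues: N=2 E=0 S=0 W=2
Step 4 [EW]: N:wait,E:empty,S:wait,W:car3-GO | queues: N=2 E=0 S=0 W=1
Step 5 [EW]: N:wait,E:empty,S:wait,W:car4-GO | queues: N=2 E=0 S=0 W=0
Cars crossed by step 5: 5

Answer: 5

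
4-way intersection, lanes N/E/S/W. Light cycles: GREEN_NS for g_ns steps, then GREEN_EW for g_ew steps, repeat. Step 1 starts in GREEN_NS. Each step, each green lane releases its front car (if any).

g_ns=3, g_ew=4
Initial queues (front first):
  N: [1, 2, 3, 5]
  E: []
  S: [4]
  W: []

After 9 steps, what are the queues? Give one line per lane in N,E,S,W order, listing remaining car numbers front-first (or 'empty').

Step 1 [NS]: N:car1-GO,E:wait,S:car4-GO,W:wait | queues: N=3 E=0 S=0 W=0
Step 2 [NS]: N:car2-GO,E:wait,S:empty,W:wait | queues: N=2 E=0 S=0 W=0
Step 3 [NS]: N:car3-GO,E:wait,S:empty,W:wait | queues: N=1 E=0 S=0 W=0
Step 4 [EW]: N:wait,E:empty,S:wait,W:empty | queues: N=1 E=0 S=0 W=0
Step 5 [EW]: N:wait,E:empty,S:wait,W:empty | queues: N=1 E=0 S=0 W=0
Step 6 [EW]: N:wait,E:empty,S:wait,W:empty | queues: N=1 E=0 S=0 W=0
Step 7 [EW]: N:wait,E:empty,S:wait,W:empty | queues: N=1 E=0 S=0 W=0
Step 8 [NS]: N:car5-GO,E:wait,S:empty,W:wait | queues: N=0 E=0 S=0 W=0

N: empty
E: empty
S: empty
W: empty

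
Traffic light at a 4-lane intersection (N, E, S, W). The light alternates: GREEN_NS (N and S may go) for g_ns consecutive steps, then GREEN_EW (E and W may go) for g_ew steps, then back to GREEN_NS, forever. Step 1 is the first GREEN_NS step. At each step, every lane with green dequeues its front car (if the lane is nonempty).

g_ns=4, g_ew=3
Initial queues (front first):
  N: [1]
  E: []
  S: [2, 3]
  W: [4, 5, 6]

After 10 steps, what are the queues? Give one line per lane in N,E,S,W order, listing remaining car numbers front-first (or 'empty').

Step 1 [NS]: N:car1-GO,E:wait,S:car2-GO,W:wait | queues: N=0 E=0 S=1 W=3
Step 2 [NS]: N:empty,E:wait,S:car3-GO,W:wait | queues: N=0 E=0 S=0 W=3
Step 3 [NS]: N:empty,E:wait,S:empty,W:wait | queues: N=0 E=0 S=0 W=3
Step 4 [NS]: N:empty,E:wait,S:empty,W:wait | queues: N=0 E=0 S=0 W=3
Step 5 [EW]: N:wait,E:empty,S:wait,W:car4-GO | queues: N=0 E=0 S=0 W=2
Step 6 [EW]: N:wait,E:empty,S:wait,W:car5-GO | queues: N=0 E=0 S=0 W=1
Step 7 [EW]: N:wait,E:empty,S:wait,W:car6-GO | queues: N=0 E=0 S=0 W=0

N: empty
E: empty
S: empty
W: empty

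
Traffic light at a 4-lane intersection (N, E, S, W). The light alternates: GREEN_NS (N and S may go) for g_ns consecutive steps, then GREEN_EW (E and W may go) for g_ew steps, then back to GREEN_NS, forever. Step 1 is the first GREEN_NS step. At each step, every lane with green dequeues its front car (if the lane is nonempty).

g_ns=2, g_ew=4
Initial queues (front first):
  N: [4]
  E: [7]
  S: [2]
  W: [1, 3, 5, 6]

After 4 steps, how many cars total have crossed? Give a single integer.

Step 1 [NS]: N:car4-GO,E:wait,S:car2-GO,W:wait | queues: N=0 E=1 S=0 W=4
Step 2 [NS]: N:empty,E:wait,S:empty,W:wait | queues: N=0 E=1 S=0 W=4
Step 3 [EW]: N:wait,E:car7-GO,S:wait,W:car1-GO | queues: N=0 E=0 S=0 W=3
Step 4 [EW]: N:wait,E:empty,S:wait,W:car3-GO | queues: N=0 E=0 S=0 W=2
Cars crossed by step 4: 5

Answer: 5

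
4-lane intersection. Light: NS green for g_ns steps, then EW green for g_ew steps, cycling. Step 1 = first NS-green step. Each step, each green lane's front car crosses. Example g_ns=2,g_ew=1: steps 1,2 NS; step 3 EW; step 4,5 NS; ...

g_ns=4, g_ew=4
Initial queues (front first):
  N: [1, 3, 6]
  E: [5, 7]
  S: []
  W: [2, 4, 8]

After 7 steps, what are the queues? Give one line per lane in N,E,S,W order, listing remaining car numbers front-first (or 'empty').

Step 1 [NS]: N:car1-GO,E:wait,S:empty,W:wait | queues: N=2 E=2 S=0 W=3
Step 2 [NS]: N:car3-GO,E:wait,S:empty,W:wait | queues: N=1 E=2 S=0 W=3
Step 3 [NS]: N:car6-GO,E:wait,S:empty,W:wait | queues: N=0 E=2 S=0 W=3
Step 4 [NS]: N:empty,E:wait,S:empty,W:wait | queues: N=0 E=2 S=0 W=3
Step 5 [EW]: N:wait,E:car5-GO,S:wait,W:car2-GO | queues: N=0 E=1 S=0 W=2
Step 6 [EW]: N:wait,E:car7-GO,S:wait,W:car4-GO | queues: N=0 E=0 S=0 W=1
Step 7 [EW]: N:wait,E:empty,S:wait,W:car8-GO | queues: N=0 E=0 S=0 W=0

N: empty
E: empty
S: empty
W: empty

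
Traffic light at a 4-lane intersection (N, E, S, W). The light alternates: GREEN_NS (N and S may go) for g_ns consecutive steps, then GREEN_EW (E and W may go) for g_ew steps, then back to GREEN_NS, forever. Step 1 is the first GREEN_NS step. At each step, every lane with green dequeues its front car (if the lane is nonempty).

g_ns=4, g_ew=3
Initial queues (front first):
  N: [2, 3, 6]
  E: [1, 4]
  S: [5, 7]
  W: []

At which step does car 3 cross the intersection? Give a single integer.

Step 1 [NS]: N:car2-GO,E:wait,S:car5-GO,W:wait | queues: N=2 E=2 S=1 W=0
Step 2 [NS]: N:car3-GO,E:wait,S:car7-GO,W:wait | queues: N=1 E=2 S=0 W=0
Step 3 [NS]: N:car6-GO,E:wait,S:empty,W:wait | queues: N=0 E=2 S=0 W=0
Step 4 [NS]: N:empty,E:wait,S:empty,W:wait | queues: N=0 E=2 S=0 W=0
Step 5 [EW]: N:wait,E:car1-GO,S:wait,W:empty | queues: N=0 E=1 S=0 W=0
Step 6 [EW]: N:wait,E:car4-GO,S:wait,W:empty | queues: N=0 E=0 S=0 W=0
Car 3 crosses at step 2

2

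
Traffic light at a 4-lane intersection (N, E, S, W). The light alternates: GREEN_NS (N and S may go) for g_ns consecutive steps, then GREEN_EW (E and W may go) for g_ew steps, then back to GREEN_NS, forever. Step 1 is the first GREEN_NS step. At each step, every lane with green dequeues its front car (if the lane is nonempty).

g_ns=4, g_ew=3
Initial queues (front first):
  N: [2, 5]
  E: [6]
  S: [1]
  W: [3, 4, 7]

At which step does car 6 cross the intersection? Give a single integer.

Step 1 [NS]: N:car2-GO,E:wait,S:car1-GO,W:wait | queues: N=1 E=1 S=0 W=3
Step 2 [NS]: N:car5-GO,E:wait,S:empty,W:wait | queues: N=0 E=1 S=0 W=3
Step 3 [NS]: N:empty,E:wait,S:empty,W:wait | queues: N=0 E=1 S=0 W=3
Step 4 [NS]: N:empty,E:wait,S:empty,W:wait | queues: N=0 E=1 S=0 W=3
Step 5 [EW]: N:wait,E:car6-GO,S:wait,W:car3-GO | queues: N=0 E=0 S=0 W=2
Step 6 [EW]: N:wait,E:empty,S:wait,W:car4-GO | queues: N=0 E=0 S=0 W=1
Step 7 [EW]: N:wait,E:empty,S:wait,W:car7-GO | queues: N=0 E=0 S=0 W=0
Car 6 crosses at step 5

5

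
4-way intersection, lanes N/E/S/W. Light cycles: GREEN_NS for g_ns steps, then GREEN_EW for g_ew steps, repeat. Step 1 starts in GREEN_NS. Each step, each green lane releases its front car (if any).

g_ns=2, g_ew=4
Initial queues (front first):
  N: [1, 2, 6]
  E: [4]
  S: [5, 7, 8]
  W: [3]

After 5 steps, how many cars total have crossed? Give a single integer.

Answer: 6

Derivation:
Step 1 [NS]: N:car1-GO,E:wait,S:car5-GO,W:wait | queues: N=2 E=1 S=2 W=1
Step 2 [NS]: N:car2-GO,E:wait,S:car7-GO,W:wait | queues: N=1 E=1 S=1 W=1
Step 3 [EW]: N:wait,E:car4-GO,S:wait,W:car3-GO | queues: N=1 E=0 S=1 W=0
Step 4 [EW]: N:wait,E:empty,S:wait,W:empty | queues: N=1 E=0 S=1 W=0
Step 5 [EW]: N:wait,E:empty,S:wait,W:empty | queues: N=1 E=0 S=1 W=0
Cars crossed by step 5: 6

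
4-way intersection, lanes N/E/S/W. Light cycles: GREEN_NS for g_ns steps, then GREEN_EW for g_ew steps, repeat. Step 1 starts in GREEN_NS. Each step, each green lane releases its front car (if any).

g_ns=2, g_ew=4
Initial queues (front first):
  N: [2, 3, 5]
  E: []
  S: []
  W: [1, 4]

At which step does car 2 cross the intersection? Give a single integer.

Step 1 [NS]: N:car2-GO,E:wait,S:empty,W:wait | queues: N=2 E=0 S=0 W=2
Step 2 [NS]: N:car3-GO,E:wait,S:empty,W:wait | queues: N=1 E=0 S=0 W=2
Step 3 [EW]: N:wait,E:empty,S:wait,W:car1-GO | queues: N=1 E=0 S=0 W=1
Step 4 [EW]: N:wait,E:empty,S:wait,W:car4-GO | queues: N=1 E=0 S=0 W=0
Step 5 [EW]: N:wait,E:empty,S:wait,W:empty | queues: N=1 E=0 S=0 W=0
Step 6 [EW]: N:wait,E:empty,S:wait,W:empty | queues: N=1 E=0 S=0 W=0
Step 7 [NS]: N:car5-GO,E:wait,S:empty,W:wait | queues: N=0 E=0 S=0 W=0
Car 2 crosses at step 1

1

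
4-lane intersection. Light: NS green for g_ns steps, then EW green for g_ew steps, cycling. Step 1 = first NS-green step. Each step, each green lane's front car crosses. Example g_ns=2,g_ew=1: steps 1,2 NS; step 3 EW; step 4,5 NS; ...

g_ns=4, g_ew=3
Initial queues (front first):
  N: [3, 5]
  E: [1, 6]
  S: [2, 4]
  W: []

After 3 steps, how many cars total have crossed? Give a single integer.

Step 1 [NS]: N:car3-GO,E:wait,S:car2-GO,W:wait | queues: N=1 E=2 S=1 W=0
Step 2 [NS]: N:car5-GO,E:wait,S:car4-GO,W:wait | queues: N=0 E=2 S=0 W=0
Step 3 [NS]: N:empty,E:wait,S:empty,W:wait | queues: N=0 E=2 S=0 W=0
Cars crossed by step 3: 4

Answer: 4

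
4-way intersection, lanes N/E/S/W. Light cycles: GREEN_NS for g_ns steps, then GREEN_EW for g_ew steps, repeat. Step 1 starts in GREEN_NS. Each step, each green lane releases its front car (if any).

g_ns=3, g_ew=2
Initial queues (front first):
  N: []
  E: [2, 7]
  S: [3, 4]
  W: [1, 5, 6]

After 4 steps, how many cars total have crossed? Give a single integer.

Answer: 4

Derivation:
Step 1 [NS]: N:empty,E:wait,S:car3-GO,W:wait | queues: N=0 E=2 S=1 W=3
Step 2 [NS]: N:empty,E:wait,S:car4-GO,W:wait | queues: N=0 E=2 S=0 W=3
Step 3 [NS]: N:empty,E:wait,S:empty,W:wait | queues: N=0 E=2 S=0 W=3
Step 4 [EW]: N:wait,E:car2-GO,S:wait,W:car1-GO | queues: N=0 E=1 S=0 W=2
Cars crossed by step 4: 4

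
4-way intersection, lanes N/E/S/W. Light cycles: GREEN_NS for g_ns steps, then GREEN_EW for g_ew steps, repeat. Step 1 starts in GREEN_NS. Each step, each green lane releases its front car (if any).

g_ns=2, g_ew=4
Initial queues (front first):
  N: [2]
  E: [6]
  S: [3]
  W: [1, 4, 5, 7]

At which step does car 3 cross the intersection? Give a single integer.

Step 1 [NS]: N:car2-GO,E:wait,S:car3-GO,W:wait | queues: N=0 E=1 S=0 W=4
Step 2 [NS]: N:empty,E:wait,S:empty,W:wait | queues: N=0 E=1 S=0 W=4
Step 3 [EW]: N:wait,E:car6-GO,S:wait,W:car1-GO | queues: N=0 E=0 S=0 W=3
Step 4 [EW]: N:wait,E:empty,S:wait,W:car4-GO | queues: N=0 E=0 S=0 W=2
Step 5 [EW]: N:wait,E:empty,S:wait,W:car5-GO | queues: N=0 E=0 S=0 W=1
Step 6 [EW]: N:wait,E:empty,S:wait,W:car7-GO | queues: N=0 E=0 S=0 W=0
Car 3 crosses at step 1

1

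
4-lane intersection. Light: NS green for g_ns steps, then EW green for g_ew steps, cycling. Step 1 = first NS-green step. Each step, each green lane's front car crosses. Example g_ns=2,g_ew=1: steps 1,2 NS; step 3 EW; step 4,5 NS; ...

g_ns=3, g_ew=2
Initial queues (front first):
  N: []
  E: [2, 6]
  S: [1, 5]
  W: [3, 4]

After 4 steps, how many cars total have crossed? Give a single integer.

Step 1 [NS]: N:empty,E:wait,S:car1-GO,W:wait | queues: N=0 E=2 S=1 W=2
Step 2 [NS]: N:empty,E:wait,S:car5-GO,W:wait | queues: N=0 E=2 S=0 W=2
Step 3 [NS]: N:empty,E:wait,S:empty,W:wait | queues: N=0 E=2 S=0 W=2
Step 4 [EW]: N:wait,E:car2-GO,S:wait,W:car3-GO | queues: N=0 E=1 S=0 W=1
Cars crossed by step 4: 4

Answer: 4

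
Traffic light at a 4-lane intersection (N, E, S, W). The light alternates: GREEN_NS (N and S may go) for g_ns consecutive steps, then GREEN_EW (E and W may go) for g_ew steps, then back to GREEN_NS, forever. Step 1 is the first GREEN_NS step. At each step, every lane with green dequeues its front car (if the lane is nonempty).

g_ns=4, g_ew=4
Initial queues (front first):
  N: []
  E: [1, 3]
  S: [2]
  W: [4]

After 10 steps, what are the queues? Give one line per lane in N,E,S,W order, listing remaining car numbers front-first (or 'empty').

Step 1 [NS]: N:empty,E:wait,S:car2-GO,W:wait | queues: N=0 E=2 S=0 W=1
Step 2 [NS]: N:empty,E:wait,S:empty,W:wait | queues: N=0 E=2 S=0 W=1
Step 3 [NS]: N:empty,E:wait,S:empty,W:wait | queues: N=0 E=2 S=0 W=1
Step 4 [NS]: N:empty,E:wait,S:empty,W:wait | queues: N=0 E=2 S=0 W=1
Step 5 [EW]: N:wait,E:car1-GO,S:wait,W:car4-GO | queues: N=0 E=1 S=0 W=0
Step 6 [EW]: N:wait,E:car3-GO,S:wait,W:empty | queues: N=0 E=0 S=0 W=0

N: empty
E: empty
S: empty
W: empty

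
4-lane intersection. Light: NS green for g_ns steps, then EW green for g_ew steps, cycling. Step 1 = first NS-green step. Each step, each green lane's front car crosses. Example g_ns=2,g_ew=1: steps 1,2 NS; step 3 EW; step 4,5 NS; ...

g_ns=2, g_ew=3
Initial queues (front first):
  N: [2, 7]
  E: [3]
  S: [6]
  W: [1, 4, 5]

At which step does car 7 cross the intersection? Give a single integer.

Step 1 [NS]: N:car2-GO,E:wait,S:car6-GO,W:wait | queues: N=1 E=1 S=0 W=3
Step 2 [NS]: N:car7-GO,E:wait,S:empty,W:wait | queues: N=0 E=1 S=0 W=3
Step 3 [EW]: N:wait,E:car3-GO,S:wait,W:car1-GO | queues: N=0 E=0 S=0 W=2
Step 4 [EW]: N:wait,E:empty,S:wait,W:car4-GO | queues: N=0 E=0 S=0 W=1
Step 5 [EW]: N:wait,E:empty,S:wait,W:car5-GO | queues: N=0 E=0 S=0 W=0
Car 7 crosses at step 2

2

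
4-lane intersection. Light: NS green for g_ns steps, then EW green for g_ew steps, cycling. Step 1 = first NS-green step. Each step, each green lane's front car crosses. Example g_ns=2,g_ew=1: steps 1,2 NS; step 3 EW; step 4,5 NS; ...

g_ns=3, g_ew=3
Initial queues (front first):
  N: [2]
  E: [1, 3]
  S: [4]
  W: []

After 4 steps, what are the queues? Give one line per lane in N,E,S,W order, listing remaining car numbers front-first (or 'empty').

Step 1 [NS]: N:car2-GO,E:wait,S:car4-GO,W:wait | queues: N=0 E=2 S=0 W=0
Step 2 [NS]: N:empty,E:wait,S:empty,W:wait | queues: N=0 E=2 S=0 W=0
Step 3 [NS]: N:empty,E:wait,S:empty,W:wait | queues: N=0 E=2 S=0 W=0
Step 4 [EW]: N:wait,E:car1-GO,S:wait,W:empty | queues: N=0 E=1 S=0 W=0

N: empty
E: 3
S: empty
W: empty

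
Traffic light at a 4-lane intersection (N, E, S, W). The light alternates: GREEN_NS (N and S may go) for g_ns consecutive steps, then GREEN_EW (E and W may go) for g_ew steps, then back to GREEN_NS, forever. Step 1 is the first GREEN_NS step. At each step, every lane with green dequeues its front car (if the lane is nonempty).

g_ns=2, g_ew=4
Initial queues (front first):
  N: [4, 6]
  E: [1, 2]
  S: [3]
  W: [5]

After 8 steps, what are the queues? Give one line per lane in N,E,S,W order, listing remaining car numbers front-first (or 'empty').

Step 1 [NS]: N:car4-GO,E:wait,S:car3-GO,W:wait | queues: N=1 E=2 S=0 W=1
Step 2 [NS]: N:car6-GO,E:wait,S:empty,W:wait | queues: N=0 E=2 S=0 W=1
Step 3 [EW]: N:wait,E:car1-GO,S:wait,W:car5-GO | queues: N=0 E=1 S=0 W=0
Step 4 [EW]: N:wait,E:car2-GO,S:wait,W:empty | queues: N=0 E=0 S=0 W=0

N: empty
E: empty
S: empty
W: empty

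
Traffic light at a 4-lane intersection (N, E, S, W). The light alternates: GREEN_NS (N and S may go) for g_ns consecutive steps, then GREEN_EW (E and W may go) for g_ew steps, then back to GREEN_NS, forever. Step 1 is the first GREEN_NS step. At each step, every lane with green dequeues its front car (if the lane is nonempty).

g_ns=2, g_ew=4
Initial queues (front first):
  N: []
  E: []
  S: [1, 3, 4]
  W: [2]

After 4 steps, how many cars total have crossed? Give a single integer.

Step 1 [NS]: N:empty,E:wait,S:car1-GO,W:wait | queues: N=0 E=0 S=2 W=1
Step 2 [NS]: N:empty,E:wait,S:car3-GO,W:wait | queues: N=0 E=0 S=1 W=1
Step 3 [EW]: N:wait,E:empty,S:wait,W:car2-GO | queues: N=0 E=0 S=1 W=0
Step 4 [EW]: N:wait,E:empty,S:wait,W:empty | queues: N=0 E=0 S=1 W=0
Cars crossed by step 4: 3

Answer: 3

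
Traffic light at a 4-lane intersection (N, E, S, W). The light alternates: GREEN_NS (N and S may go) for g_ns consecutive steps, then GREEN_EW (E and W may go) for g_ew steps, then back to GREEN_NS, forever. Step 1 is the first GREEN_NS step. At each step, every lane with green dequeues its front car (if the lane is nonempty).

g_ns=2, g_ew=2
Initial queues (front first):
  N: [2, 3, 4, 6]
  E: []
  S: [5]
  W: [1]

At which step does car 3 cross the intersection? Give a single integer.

Step 1 [NS]: N:car2-GO,E:wait,S:car5-GO,W:wait | queues: N=3 E=0 S=0 W=1
Step 2 [NS]: N:car3-GO,E:wait,S:empty,W:wait | queues: N=2 E=0 S=0 W=1
Step 3 [EW]: N:wait,E:empty,S:wait,W:car1-GO | queues: N=2 E=0 S=0 W=0
Step 4 [EW]: N:wait,E:empty,S:wait,W:empty | queues: N=2 E=0 S=0 W=0
Step 5 [NS]: N:car4-GO,E:wait,S:empty,W:wait | queues: N=1 E=0 S=0 W=0
Step 6 [NS]: N:car6-GO,E:wait,S:empty,W:wait | queues: N=0 E=0 S=0 W=0
Car 3 crosses at step 2

2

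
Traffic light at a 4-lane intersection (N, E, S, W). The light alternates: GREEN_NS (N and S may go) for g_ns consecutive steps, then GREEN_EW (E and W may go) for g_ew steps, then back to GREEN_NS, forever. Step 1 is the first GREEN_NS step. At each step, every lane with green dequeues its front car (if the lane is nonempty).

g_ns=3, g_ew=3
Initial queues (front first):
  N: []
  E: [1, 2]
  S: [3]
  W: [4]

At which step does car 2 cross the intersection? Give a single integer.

Step 1 [NS]: N:empty,E:wait,S:car3-GO,W:wait | queues: N=0 E=2 S=0 W=1
Step 2 [NS]: N:empty,E:wait,S:empty,W:wait | queues: N=0 E=2 S=0 W=1
Step 3 [NS]: N:empty,E:wait,S:empty,W:wait | queues: N=0 E=2 S=0 W=1
Step 4 [EW]: N:wait,E:car1-GO,S:wait,W:car4-GO | queues: N=0 E=1 S=0 W=0
Step 5 [EW]: N:wait,E:car2-GO,S:wait,W:empty | queues: N=0 E=0 S=0 W=0
Car 2 crosses at step 5

5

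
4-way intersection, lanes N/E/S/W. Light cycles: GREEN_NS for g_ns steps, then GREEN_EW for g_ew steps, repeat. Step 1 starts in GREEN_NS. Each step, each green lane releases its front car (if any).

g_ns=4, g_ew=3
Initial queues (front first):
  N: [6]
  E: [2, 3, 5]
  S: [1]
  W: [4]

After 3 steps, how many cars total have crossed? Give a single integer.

Answer: 2

Derivation:
Step 1 [NS]: N:car6-GO,E:wait,S:car1-GO,W:wait | queues: N=0 E=3 S=0 W=1
Step 2 [NS]: N:empty,E:wait,S:empty,W:wait | queues: N=0 E=3 S=0 W=1
Step 3 [NS]: N:empty,E:wait,S:empty,W:wait | queues: N=0 E=3 S=0 W=1
Cars crossed by step 3: 2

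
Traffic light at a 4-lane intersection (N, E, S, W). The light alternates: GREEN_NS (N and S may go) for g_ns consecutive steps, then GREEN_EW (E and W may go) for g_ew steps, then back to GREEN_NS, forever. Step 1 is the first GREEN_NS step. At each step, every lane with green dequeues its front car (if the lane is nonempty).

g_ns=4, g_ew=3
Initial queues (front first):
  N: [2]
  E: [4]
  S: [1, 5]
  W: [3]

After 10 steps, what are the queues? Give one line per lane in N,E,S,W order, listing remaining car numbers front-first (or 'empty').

Step 1 [NS]: N:car2-GO,E:wait,S:car1-GO,W:wait | queues: N=0 E=1 S=1 W=1
Step 2 [NS]: N:empty,E:wait,S:car5-GO,W:wait | queues: N=0 E=1 S=0 W=1
Step 3 [NS]: N:empty,E:wait,S:empty,W:wait | queues: N=0 E=1 S=0 W=1
Step 4 [NS]: N:empty,E:wait,S:empty,W:wait | queues: N=0 E=1 S=0 W=1
Step 5 [EW]: N:wait,E:car4-GO,S:wait,W:car3-GO | queues: N=0 E=0 S=0 W=0

N: empty
E: empty
S: empty
W: empty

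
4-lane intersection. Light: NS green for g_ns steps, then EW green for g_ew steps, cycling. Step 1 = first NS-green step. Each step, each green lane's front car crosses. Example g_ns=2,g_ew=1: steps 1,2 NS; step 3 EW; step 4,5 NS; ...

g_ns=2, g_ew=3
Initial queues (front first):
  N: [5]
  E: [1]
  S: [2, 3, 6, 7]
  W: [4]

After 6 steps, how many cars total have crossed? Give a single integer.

Answer: 6

Derivation:
Step 1 [NS]: N:car5-GO,E:wait,S:car2-GO,W:wait | queues: N=0 E=1 S=3 W=1
Step 2 [NS]: N:empty,E:wait,S:car3-GO,W:wait | queues: N=0 E=1 S=2 W=1
Step 3 [EW]: N:wait,E:car1-GO,S:wait,W:car4-GO | queues: N=0 E=0 S=2 W=0
Step 4 [EW]: N:wait,E:empty,S:wait,W:empty | queues: N=0 E=0 S=2 W=0
Step 5 [EW]: N:wait,E:empty,S:wait,W:empty | queues: N=0 E=0 S=2 W=0
Step 6 [NS]: N:empty,E:wait,S:car6-GO,W:wait | queues: N=0 E=0 S=1 W=0
Cars crossed by step 6: 6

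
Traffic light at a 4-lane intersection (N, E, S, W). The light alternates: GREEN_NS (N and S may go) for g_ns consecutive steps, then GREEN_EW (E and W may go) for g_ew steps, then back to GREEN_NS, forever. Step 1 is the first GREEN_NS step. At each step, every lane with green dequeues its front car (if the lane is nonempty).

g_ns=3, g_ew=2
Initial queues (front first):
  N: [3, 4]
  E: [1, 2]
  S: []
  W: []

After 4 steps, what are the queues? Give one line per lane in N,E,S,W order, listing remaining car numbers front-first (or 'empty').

Step 1 [NS]: N:car3-GO,E:wait,S:empty,W:wait | queues: N=1 E=2 S=0 W=0
Step 2 [NS]: N:car4-GO,E:wait,S:empty,W:wait | queues: N=0 E=2 S=0 W=0
Step 3 [NS]: N:empty,E:wait,S:empty,W:wait | queues: N=0 E=2 S=0 W=0
Step 4 [EW]: N:wait,E:car1-GO,S:wait,W:empty | queues: N=0 E=1 S=0 W=0

N: empty
E: 2
S: empty
W: empty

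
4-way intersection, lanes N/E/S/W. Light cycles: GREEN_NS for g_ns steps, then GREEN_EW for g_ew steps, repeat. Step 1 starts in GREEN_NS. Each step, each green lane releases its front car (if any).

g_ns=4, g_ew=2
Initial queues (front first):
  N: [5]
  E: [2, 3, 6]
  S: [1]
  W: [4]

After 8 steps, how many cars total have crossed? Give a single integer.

Answer: 5

Derivation:
Step 1 [NS]: N:car5-GO,E:wait,S:car1-GO,W:wait | queues: N=0 E=3 S=0 W=1
Step 2 [NS]: N:empty,E:wait,S:empty,W:wait | queues: N=0 E=3 S=0 W=1
Step 3 [NS]: N:empty,E:wait,S:empty,W:wait | queues: N=0 E=3 S=0 W=1
Step 4 [NS]: N:empty,E:wait,S:empty,W:wait | queues: N=0 E=3 S=0 W=1
Step 5 [EW]: N:wait,E:car2-GO,S:wait,W:car4-GO | queues: N=0 E=2 S=0 W=0
Step 6 [EW]: N:wait,E:car3-GO,S:wait,W:empty | queues: N=0 E=1 S=0 W=0
Step 7 [NS]: N:empty,E:wait,S:empty,W:wait | queues: N=0 E=1 S=0 W=0
Step 8 [NS]: N:empty,E:wait,S:empty,W:wait | queues: N=0 E=1 S=0 W=0
Cars crossed by step 8: 5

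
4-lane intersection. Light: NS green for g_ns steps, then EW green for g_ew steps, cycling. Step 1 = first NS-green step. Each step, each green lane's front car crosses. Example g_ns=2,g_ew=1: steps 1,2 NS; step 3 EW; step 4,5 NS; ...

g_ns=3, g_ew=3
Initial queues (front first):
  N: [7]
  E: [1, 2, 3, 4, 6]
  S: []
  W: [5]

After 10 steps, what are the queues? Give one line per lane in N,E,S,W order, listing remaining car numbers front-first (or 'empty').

Step 1 [NS]: N:car7-GO,E:wait,S:empty,W:wait | queues: N=0 E=5 S=0 W=1
Step 2 [NS]: N:empty,E:wait,S:empty,W:wait | queues: N=0 E=5 S=0 W=1
Step 3 [NS]: N:empty,E:wait,S:empty,W:wait | queues: N=0 E=5 S=0 W=1
Step 4 [EW]: N:wait,E:car1-GO,S:wait,W:car5-GO | queues: N=0 E=4 S=0 W=0
Step 5 [EW]: N:wait,E:car2-GO,S:wait,W:empty | queues: N=0 E=3 S=0 W=0
Step 6 [EW]: N:wait,E:car3-GO,S:wait,W:empty | queues: N=0 E=2 S=0 W=0
Step 7 [NS]: N:empty,E:wait,S:empty,W:wait | queues: N=0 E=2 S=0 W=0
Step 8 [NS]: N:empty,E:wait,S:empty,W:wait | queues: N=0 E=2 S=0 W=0
Step 9 [NS]: N:empty,E:wait,S:empty,W:wait | queues: N=0 E=2 S=0 W=0
Step 10 [EW]: N:wait,E:car4-GO,S:wait,W:empty | queues: N=0 E=1 S=0 W=0

N: empty
E: 6
S: empty
W: empty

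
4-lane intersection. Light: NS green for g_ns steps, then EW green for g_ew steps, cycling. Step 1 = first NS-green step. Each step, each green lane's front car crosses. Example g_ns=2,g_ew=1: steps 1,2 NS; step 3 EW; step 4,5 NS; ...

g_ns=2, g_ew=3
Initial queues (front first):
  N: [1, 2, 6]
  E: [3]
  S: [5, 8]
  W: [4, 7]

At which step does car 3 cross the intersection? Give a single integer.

Step 1 [NS]: N:car1-GO,E:wait,S:car5-GO,W:wait | queues: N=2 E=1 S=1 W=2
Step 2 [NS]: N:car2-GO,E:wait,S:car8-GO,W:wait | queues: N=1 E=1 S=0 W=2
Step 3 [EW]: N:wait,E:car3-GO,S:wait,W:car4-GO | queues: N=1 E=0 S=0 W=1
Step 4 [EW]: N:wait,E:empty,S:wait,W:car7-GO | queues: N=1 E=0 S=0 W=0
Step 5 [EW]: N:wait,E:empty,S:wait,W:empty | queues: N=1 E=0 S=0 W=0
Step 6 [NS]: N:car6-GO,E:wait,S:empty,W:wait | queues: N=0 E=0 S=0 W=0
Car 3 crosses at step 3

3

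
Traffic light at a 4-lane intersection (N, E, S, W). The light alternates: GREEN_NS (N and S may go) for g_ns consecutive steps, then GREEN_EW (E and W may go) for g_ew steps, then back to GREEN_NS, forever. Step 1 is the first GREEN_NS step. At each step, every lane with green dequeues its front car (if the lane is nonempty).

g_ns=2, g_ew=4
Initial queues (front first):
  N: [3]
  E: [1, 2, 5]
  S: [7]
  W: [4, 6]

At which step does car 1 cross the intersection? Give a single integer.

Step 1 [NS]: N:car3-GO,E:wait,S:car7-GO,W:wait | queues: N=0 E=3 S=0 W=2
Step 2 [NS]: N:empty,E:wait,S:empty,W:wait | queues: N=0 E=3 S=0 W=2
Step 3 [EW]: N:wait,E:car1-GO,S:wait,W:car4-GO | queues: N=0 E=2 S=0 W=1
Step 4 [EW]: N:wait,E:car2-GO,S:wait,W:car6-GO | queues: N=0 E=1 S=0 W=0
Step 5 [EW]: N:wait,E:car5-GO,S:wait,W:empty | queues: N=0 E=0 S=0 W=0
Car 1 crosses at step 3

3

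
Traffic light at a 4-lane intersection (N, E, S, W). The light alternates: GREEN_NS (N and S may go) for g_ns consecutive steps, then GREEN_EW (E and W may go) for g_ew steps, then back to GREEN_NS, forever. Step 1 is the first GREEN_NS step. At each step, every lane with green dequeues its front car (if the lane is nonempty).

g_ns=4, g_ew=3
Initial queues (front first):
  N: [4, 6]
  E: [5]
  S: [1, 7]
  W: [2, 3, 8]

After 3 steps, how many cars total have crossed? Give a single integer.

Step 1 [NS]: N:car4-GO,E:wait,S:car1-GO,W:wait | queues: N=1 E=1 S=1 W=3
Step 2 [NS]: N:car6-GO,E:wait,S:car7-GO,W:wait | queues: N=0 E=1 S=0 W=3
Step 3 [NS]: N:empty,E:wait,S:empty,W:wait | queues: N=0 E=1 S=0 W=3
Cars crossed by step 3: 4

Answer: 4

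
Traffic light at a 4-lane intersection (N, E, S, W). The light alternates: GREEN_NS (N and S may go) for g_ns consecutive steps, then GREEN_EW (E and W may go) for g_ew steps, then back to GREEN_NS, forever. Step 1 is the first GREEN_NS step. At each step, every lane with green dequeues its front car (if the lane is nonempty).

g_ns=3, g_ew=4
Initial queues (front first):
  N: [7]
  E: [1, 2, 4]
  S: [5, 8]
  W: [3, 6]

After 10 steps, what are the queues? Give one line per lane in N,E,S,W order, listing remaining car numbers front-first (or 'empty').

Step 1 [NS]: N:car7-GO,E:wait,S:car5-GO,W:wait | queues: N=0 E=3 S=1 W=2
Step 2 [NS]: N:empty,E:wait,S:car8-GO,W:wait | queues: N=0 E=3 S=0 W=2
Step 3 [NS]: N:empty,E:wait,S:empty,W:wait | queues: N=0 E=3 S=0 W=2
Step 4 [EW]: N:wait,E:car1-GO,S:wait,W:car3-GO | queues: N=0 E=2 S=0 W=1
Step 5 [EW]: N:wait,E:car2-GO,S:wait,W:car6-GO | queues: N=0 E=1 S=0 W=0
Step 6 [EW]: N:wait,E:car4-GO,S:wait,W:empty | queues: N=0 E=0 S=0 W=0

N: empty
E: empty
S: empty
W: empty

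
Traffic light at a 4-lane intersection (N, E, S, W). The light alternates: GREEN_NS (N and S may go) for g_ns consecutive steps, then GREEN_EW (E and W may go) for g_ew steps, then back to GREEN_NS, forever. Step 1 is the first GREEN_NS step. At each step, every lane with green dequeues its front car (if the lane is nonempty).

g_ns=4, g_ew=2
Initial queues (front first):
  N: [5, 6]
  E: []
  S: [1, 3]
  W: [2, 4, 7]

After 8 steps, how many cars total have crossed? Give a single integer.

Answer: 6

Derivation:
Step 1 [NS]: N:car5-GO,E:wait,S:car1-GO,W:wait | queues: N=1 E=0 S=1 W=3
Step 2 [NS]: N:car6-GO,E:wait,S:car3-GO,W:wait | queues: N=0 E=0 S=0 W=3
Step 3 [NS]: N:empty,E:wait,S:empty,W:wait | queues: N=0 E=0 S=0 W=3
Step 4 [NS]: N:empty,E:wait,S:empty,W:wait | queues: N=0 E=0 S=0 W=3
Step 5 [EW]: N:wait,E:empty,S:wait,W:car2-GO | queues: N=0 E=0 S=0 W=2
Step 6 [EW]: N:wait,E:empty,S:wait,W:car4-GO | queues: N=0 E=0 S=0 W=1
Step 7 [NS]: N:empty,E:wait,S:empty,W:wait | queues: N=0 E=0 S=0 W=1
Step 8 [NS]: N:empty,E:wait,S:empty,W:wait | queues: N=0 E=0 S=0 W=1
Cars crossed by step 8: 6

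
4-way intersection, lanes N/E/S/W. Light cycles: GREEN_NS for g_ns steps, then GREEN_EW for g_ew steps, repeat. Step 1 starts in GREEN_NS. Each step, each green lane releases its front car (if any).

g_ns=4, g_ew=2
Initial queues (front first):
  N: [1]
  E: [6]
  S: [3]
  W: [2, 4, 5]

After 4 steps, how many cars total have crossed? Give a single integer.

Answer: 2

Derivation:
Step 1 [NS]: N:car1-GO,E:wait,S:car3-GO,W:wait | queues: N=0 E=1 S=0 W=3
Step 2 [NS]: N:empty,E:wait,S:empty,W:wait | queues: N=0 E=1 S=0 W=3
Step 3 [NS]: N:empty,E:wait,S:empty,W:wait | queues: N=0 E=1 S=0 W=3
Step 4 [NS]: N:empty,E:wait,S:empty,W:wait | queues: N=0 E=1 S=0 W=3
Cars crossed by step 4: 2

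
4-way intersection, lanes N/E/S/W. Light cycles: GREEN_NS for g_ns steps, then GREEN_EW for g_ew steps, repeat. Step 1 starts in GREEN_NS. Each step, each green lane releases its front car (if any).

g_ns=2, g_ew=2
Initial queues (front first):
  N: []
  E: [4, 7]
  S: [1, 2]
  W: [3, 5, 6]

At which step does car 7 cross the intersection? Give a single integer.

Step 1 [NS]: N:empty,E:wait,S:car1-GO,W:wait | queues: N=0 E=2 S=1 W=3
Step 2 [NS]: N:empty,E:wait,S:car2-GO,W:wait | queues: N=0 E=2 S=0 W=3
Step 3 [EW]: N:wait,E:car4-GO,S:wait,W:car3-GO | queues: N=0 E=1 S=0 W=2
Step 4 [EW]: N:wait,E:car7-GO,S:wait,W:car5-GO | queues: N=0 E=0 S=0 W=1
Step 5 [NS]: N:empty,E:wait,S:empty,W:wait | queues: N=0 E=0 S=0 W=1
Step 6 [NS]: N:empty,E:wait,S:empty,W:wait | queues: N=0 E=0 S=0 W=1
Step 7 [EW]: N:wait,E:empty,S:wait,W:car6-GO | queues: N=0 E=0 S=0 W=0
Car 7 crosses at step 4

4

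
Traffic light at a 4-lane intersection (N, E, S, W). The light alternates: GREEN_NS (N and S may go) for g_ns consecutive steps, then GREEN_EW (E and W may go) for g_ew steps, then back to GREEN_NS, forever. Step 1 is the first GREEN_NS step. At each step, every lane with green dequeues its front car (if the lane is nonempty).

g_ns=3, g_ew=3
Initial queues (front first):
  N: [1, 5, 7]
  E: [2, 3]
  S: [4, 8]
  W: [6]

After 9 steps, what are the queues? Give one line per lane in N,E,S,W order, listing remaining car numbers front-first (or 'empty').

Step 1 [NS]: N:car1-GO,E:wait,S:car4-GO,W:wait | queues: N=2 E=2 S=1 W=1
Step 2 [NS]: N:car5-GO,E:wait,S:car8-GO,W:wait | queues: N=1 E=2 S=0 W=1
Step 3 [NS]: N:car7-GO,E:wait,S:empty,W:wait | queues: N=0 E=2 S=0 W=1
Step 4 [EW]: N:wait,E:car2-GO,S:wait,W:car6-GO | queues: N=0 E=1 S=0 W=0
Step 5 [EW]: N:wait,E:car3-GO,S:wait,W:empty | queues: N=0 E=0 S=0 W=0

N: empty
E: empty
S: empty
W: empty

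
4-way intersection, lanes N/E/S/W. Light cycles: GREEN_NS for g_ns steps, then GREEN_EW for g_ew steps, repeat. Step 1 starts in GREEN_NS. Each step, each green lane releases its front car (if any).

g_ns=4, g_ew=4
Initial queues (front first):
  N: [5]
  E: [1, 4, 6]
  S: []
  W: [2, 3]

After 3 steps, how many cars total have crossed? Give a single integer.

Step 1 [NS]: N:car5-GO,E:wait,S:empty,W:wait | queues: N=0 E=3 S=0 W=2
Step 2 [NS]: N:empty,E:wait,S:empty,W:wait | queues: N=0 E=3 S=0 W=2
Step 3 [NS]: N:empty,E:wait,S:empty,W:wait | queues: N=0 E=3 S=0 W=2
Cars crossed by step 3: 1

Answer: 1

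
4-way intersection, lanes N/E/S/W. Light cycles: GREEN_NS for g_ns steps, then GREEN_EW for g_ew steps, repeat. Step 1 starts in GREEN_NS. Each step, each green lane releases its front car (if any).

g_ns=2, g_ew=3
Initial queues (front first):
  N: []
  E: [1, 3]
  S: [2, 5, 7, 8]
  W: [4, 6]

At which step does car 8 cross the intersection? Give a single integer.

Step 1 [NS]: N:empty,E:wait,S:car2-GO,W:wait | queues: N=0 E=2 S=3 W=2
Step 2 [NS]: N:empty,E:wait,S:car5-GO,W:wait | queues: N=0 E=2 S=2 W=2
Step 3 [EW]: N:wait,E:car1-GO,S:wait,W:car4-GO | queues: N=0 E=1 S=2 W=1
Step 4 [EW]: N:wait,E:car3-GO,S:wait,W:car6-GO | queues: N=0 E=0 S=2 W=0
Step 5 [EW]: N:wait,E:empty,S:wait,W:empty | queues: N=0 E=0 S=2 W=0
Step 6 [NS]: N:empty,E:wait,S:car7-GO,W:wait | queues: N=0 E=0 S=1 W=0
Step 7 [NS]: N:empty,E:wait,S:car8-GO,W:wait | queues: N=0 E=0 S=0 W=0
Car 8 crosses at step 7

7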